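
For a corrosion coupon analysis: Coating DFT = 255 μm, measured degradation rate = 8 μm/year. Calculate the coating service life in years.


Service life = thickness / degradation rate
Life = 255 / 8 = 31.9 years

31.9 years


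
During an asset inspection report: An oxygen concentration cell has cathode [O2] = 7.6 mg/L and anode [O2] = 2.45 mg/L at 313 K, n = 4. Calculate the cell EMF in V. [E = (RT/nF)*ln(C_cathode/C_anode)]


Apply the Nernst concentration-cell relation: E = (RT/nF)*ln(C_cathode/C_anode)
RT/nF = 8.314*313/(4*96485) = 0.00674271 V
ln(7.6/2.45) = 1.13206
E = 0.00674271 * 1.13206 = 0.00763 V

0.00763 V


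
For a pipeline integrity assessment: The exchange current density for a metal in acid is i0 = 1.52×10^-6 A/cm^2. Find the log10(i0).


i0 = 1.52×10^-6 A/cm^2
log10(i0) = -5.818

-5.818


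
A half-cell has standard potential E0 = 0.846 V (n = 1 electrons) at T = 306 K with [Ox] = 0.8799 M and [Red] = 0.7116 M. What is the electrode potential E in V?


Apply the Nernst equation: E = E0 + (RT/nF)*ln([Ox]/[Red])
Step 1: RT/nF = 8.314*306/(1*96485) = 0.02636766 V
Step 2: [Ox]/[Red] = 0.8799/0.7116 = 1.236509
Step 3: ln(1.236509) = 0.212292
Step 4: correction = 0.02636766 * 0.212292 = 0.006 V
E = 0.846 + 0.006 = 0.852 V

0.852 V


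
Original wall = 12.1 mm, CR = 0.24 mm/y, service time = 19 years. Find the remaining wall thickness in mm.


Remaining wall = original − CR × time
t = 12.1 − 0.24*19 = 12.1 − 4.56 = 7.54 mm

7.54 mm


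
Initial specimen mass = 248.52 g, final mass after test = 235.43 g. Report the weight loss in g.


Weight loss = initial − final
WL = 248.52 − 235.43 = 13.09 g

13.09 g


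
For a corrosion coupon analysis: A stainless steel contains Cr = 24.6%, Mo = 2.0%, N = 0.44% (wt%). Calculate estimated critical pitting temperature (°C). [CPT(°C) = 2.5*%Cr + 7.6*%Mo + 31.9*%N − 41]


Apply the ASTM G48 empirical CPT estimate: CPT(°C) = 2.5*%Cr + 7.6*%Mo + 31.9*%N − 41
2.5*24.6 = 61.5; 7.6*2.0 = 15.2; 31.9*0.44 = 14.036
CPT = 61.5 + 15.2 + 14.036 − 41 = 49.736 °C
Rounded to 0.1 °C: CPT ≈ 49.7 °C

49.7 °C


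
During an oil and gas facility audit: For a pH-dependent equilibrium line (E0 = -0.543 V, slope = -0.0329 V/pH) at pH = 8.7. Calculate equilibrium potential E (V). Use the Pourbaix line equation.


Apply the Pourbaix line equation: E = E0 + slope*pH
E = -0.543 + (-0.0329)*8.7 = -0.543 + (-0.28623) = -0.82923 V
Rounded to 4 decimal places: E = -0.8292 V

-0.8292 V


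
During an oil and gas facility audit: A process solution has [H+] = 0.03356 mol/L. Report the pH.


pH = −log10[H+]
pH = −log10(0.03356) = 1.47

1.47


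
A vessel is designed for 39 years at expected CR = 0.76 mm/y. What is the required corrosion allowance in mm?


Corrosion allowance = CR × design life
CA = 0.76 * 39 = 29.64 mm

29.64 mm


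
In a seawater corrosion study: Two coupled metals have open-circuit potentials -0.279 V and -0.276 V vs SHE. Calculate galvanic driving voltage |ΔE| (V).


Driving voltage is the absolute potential difference.
|ΔE| = |-0.279 − (-0.276)| = 0.003 V

0.003 V


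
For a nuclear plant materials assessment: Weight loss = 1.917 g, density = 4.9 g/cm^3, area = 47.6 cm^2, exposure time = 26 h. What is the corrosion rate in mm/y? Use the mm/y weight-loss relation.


Apply the mm/y weight-loss relation: CR = 87600 * W / (D * A * T)
Numerator: 87600 * 1.917 = 167929.2
Denominator: 4.9 * 47.6 * 26 = 6064.24
CR = 167929.2 / 6064.24 = 27.69171 mm/y

27.69171 mm/y


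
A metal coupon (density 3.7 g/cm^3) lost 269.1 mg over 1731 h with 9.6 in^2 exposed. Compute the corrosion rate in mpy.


Apply the mpy weight-loss relation: CR = 534 * W / (D * A * T)
Numerator: 534 * 269.1 = 143699.4
Denominator: 3.7 * 9.6 * 1731 = 61485.12
CR = 143699.4 / 61485.12 = 2.33714 mpy

2.33714 mpy


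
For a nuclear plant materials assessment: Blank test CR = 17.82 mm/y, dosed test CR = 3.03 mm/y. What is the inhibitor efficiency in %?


Apply the inhibitor-efficiency definition: IE = (CR_blank − CR_inh)/CR_blank × 100
IE = (17.82 − 3.03) / 17.82 × 100
IE = 14.79 / 17.82 × 100 = 83.0 %

83.0 %


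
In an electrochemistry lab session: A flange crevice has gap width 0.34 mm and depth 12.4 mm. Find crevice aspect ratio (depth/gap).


Aspect ratio = depth / gap
Ratio = 12.4 / 0.34 = 36.5

36.5


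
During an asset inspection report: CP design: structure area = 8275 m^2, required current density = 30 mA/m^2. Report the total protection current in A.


I = area * current density, then convert mA → A (÷1000)
I = 8275 * 30 / 1000 = 248.25 A

248.25 A


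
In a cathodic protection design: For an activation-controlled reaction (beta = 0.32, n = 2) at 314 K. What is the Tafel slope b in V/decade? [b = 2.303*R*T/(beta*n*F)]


Apply the Tafel slope relation: b = 2.303*R*T/(beta*n*F)
Numerator: 2.303 * 8.314 * 314 = 6012.2
Denominator: 0.32 * 2 * 96485 = 61750.4
b = 6012.2 / 61750.4 = 0.097 V/decade

0.097 V/decade


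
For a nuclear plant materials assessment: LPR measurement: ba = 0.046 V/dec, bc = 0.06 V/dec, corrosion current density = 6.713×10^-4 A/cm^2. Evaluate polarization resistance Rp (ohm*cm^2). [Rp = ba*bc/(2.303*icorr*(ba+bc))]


Apply the Stern-Geary equation: Rp = ba*bc / (2.303*icorr*(ba+bc))
ba*bc = 0.046*0.06 = 0.00276
ba+bc = 0.106; 2.303*icorr*(ba+bc) = 2.303*6.713×10^-4*0.106 = 1.6387641×10^-4
Rp = 0.00276 / 1.6387641×10^-4 = 16.8 ohm*cm^2

16.8 ohm*cm^2


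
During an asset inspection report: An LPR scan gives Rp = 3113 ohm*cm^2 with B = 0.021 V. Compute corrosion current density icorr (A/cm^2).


Apply the Stern-Geary relation: icorr = B / Rp
icorr = 0.021 / 3113 = 6.746×10^-6 A/cm^2

6.746×10^-6 A/cm^2


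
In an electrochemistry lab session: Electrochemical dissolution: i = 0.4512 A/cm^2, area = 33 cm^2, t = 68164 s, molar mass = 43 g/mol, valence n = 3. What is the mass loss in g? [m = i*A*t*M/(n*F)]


Apply Faraday's law: m = i*A*t*M / (n*F)
Total charge passed Q = i*A*t = 0.4512*33*68164 = 1014934.6944 C
m = Q*M/(n*F) = 1014934.6944*43/(3*96485) = 150.774 g

150.774 g


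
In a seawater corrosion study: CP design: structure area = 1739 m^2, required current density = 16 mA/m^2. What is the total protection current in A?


I = area * current density, then convert mA → A (÷1000)
I = 1739 * 16 / 1000 = 27.82 A

27.82 A


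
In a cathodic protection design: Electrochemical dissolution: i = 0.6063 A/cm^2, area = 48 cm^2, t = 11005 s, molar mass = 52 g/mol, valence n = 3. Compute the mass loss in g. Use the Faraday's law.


Apply Faraday's law: m = i*A*t*M / (n*F)
Total charge passed Q = i*A*t = 0.6063*48*11005 = 320271.912 C
m = Q*M/(n*F) = 320271.912*52/(3*96485) = 57.536 g

57.536 g


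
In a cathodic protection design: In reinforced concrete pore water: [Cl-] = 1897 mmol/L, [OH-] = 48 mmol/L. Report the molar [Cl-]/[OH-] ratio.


Threshold parameter = [Cl-] / [OH-] (molar basis; both in mmol/L, so units cancel)
Ratio = 1897 / 48 = 39.52

39.52


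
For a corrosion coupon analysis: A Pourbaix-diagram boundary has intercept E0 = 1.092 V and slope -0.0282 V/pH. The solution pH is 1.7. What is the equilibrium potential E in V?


Apply the Pourbaix line equation: E = E0 + slope*pH
E = 1.092 + (-0.0282)*1.7 = 1.092 + (-0.04794) = 1.04406 V
Rounded to 4 decimal places: E = 1.0441 V

1.0441 V


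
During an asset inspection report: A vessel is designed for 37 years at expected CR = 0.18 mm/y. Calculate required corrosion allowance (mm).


Corrosion allowance = CR × design life
CA = 0.18 * 37 = 6.66 mm

6.66 mm


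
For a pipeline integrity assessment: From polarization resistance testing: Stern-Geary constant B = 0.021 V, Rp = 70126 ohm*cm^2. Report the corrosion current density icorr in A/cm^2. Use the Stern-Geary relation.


Apply the Stern-Geary relation: icorr = B / Rp
icorr = 0.021 / 70126 = 2.995×10^-7 A/cm^2

2.995×10^-7 A/cm^2


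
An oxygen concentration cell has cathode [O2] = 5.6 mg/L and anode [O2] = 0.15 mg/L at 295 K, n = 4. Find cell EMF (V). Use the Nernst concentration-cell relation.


Apply the Nernst concentration-cell relation: E = (RT/nF)*ln(C_cathode/C_anode)
RT/nF = 8.314*295/(4*96485) = 0.00635495 V
ln(5.6/0.15) = 3.61989
E = 0.00635495 * 3.61989 = 0.023 V

0.023 V


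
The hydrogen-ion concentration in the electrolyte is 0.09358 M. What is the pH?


pH = −log10[H+]
pH = −log10(0.09358) = 1.03

1.03


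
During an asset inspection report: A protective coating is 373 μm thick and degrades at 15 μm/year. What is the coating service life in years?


Service life = thickness / degradation rate
Life = 373 / 15 = 24.9 years

24.9 years


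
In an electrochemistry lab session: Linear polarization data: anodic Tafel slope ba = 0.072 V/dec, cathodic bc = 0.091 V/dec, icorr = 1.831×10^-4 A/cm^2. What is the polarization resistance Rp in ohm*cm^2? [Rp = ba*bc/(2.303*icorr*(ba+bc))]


Apply the Stern-Geary equation: Rp = ba*bc / (2.303*icorr*(ba+bc))
ba*bc = 0.072*0.091 = 0.006552
ba+bc = 0.163; 2.303*icorr*(ba+bc) = 2.303*1.831×10^-4*0.163 = 6.8733726×10^-5
Rp = 0.006552 / 6.8733726×10^-5 = 95.32 ohm*cm^2

95.32 ohm*cm^2


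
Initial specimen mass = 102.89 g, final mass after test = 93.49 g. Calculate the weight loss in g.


Weight loss = initial − final
WL = 102.89 − 93.49 = 9.4 g

9.4 g


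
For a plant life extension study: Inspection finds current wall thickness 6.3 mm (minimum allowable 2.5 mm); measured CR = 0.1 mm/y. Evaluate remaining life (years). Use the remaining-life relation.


Apply the remaining-life relation: RL = (t_current − t_min) / CR
RL = (6.3 − 2.5) / 0.1 = 3.8 / 0.1 = 38.0 years

38.0 years


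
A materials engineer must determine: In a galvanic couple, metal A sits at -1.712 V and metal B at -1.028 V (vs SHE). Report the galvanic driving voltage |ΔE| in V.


Driving voltage is the absolute potential difference.
|ΔE| = |-1.712 − (-1.028)| = 0.684 V

0.684 V


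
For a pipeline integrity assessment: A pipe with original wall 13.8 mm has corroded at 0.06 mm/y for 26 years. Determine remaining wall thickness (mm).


Remaining wall = original − CR × time
t = 13.8 − 0.06*26 = 13.8 − 1.56 = 12.24 mm

12.24 mm


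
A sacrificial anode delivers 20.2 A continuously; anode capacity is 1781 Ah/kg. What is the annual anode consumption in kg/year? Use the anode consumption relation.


Annual consumption = current * hours per year / capacity
Rate = 20.2 * 8760 / 1781 = 99.4 kg/year

99.4 kg/year


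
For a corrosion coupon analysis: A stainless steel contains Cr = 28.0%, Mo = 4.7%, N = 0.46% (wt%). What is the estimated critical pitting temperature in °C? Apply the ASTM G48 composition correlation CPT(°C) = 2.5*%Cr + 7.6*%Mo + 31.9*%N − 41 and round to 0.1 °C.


Apply the ASTM G48 empirical CPT estimate: CPT(°C) = 2.5*%Cr + 7.6*%Mo + 31.9*%N − 41
2.5*28.0 = 70; 7.6*4.7 = 35.72; 31.9*0.46 = 14.674
CPT = 70 + 35.72 + 14.674 − 41 = 79.394 °C
Rounded to 0.1 °C: CPT ≈ 79.4 °C

79.4 °C


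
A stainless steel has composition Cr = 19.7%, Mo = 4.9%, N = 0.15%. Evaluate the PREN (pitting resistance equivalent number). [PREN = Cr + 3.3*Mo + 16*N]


Apply the PREN formula: PREN = Cr + 3.3*Mo + 16*N
PREN = 19.7 + 3.3*4.9 + 16*0.15
PREN = 19.7 + 16.17 + 2.4 = 38.27

38.27


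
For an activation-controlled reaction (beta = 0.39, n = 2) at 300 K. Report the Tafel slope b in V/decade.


Apply the Tafel slope relation: b = 2.303*R*T/(beta*n*F)
Numerator: 2.303 * 8.314 * 300 = 5744.14
Denominator: 0.39 * 2 * 96485 = 75258.3
b = 5744.14 / 75258.3 = 0.076 V/decade

0.076 V/decade


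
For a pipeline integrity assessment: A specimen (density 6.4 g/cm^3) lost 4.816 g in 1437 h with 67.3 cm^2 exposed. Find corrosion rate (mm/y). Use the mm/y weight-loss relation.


Apply the mm/y weight-loss relation: CR = 87600 * W / (D * A * T)
Numerator: 87600 * 4.816 = 421881.6
Denominator: 6.4 * 67.3 * 1437 = 618944.64
CR = 421881.6 / 618944.64 = 0.6816 mm/y

0.6816 mm/y


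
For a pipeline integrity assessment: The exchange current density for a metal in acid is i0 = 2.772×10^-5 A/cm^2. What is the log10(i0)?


i0 = 2.772×10^-5 A/cm^2
log10(i0) = -4.557

-4.557


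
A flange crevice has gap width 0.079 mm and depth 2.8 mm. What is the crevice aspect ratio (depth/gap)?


Aspect ratio = depth / gap
Ratio = 2.8 / 0.079 = 35.4

35.4


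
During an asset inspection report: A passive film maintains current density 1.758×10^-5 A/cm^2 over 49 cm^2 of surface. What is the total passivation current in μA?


I = i_pass * A, then convert A → μA (×10^6)
I = 1.758×10^-5 * 49 * 10^6 = 861.42 μA

861.42 μA


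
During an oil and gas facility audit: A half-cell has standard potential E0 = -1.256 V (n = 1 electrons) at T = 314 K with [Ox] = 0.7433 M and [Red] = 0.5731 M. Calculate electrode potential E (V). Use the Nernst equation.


Apply the Nernst equation: E = E0 + (RT/nF)*ln([Ox]/[Red])
Step 1: RT/nF = 8.314*314/(1*96485) = 0.02705701 V
Step 2: [Ox]/[Red] = 0.7433/0.5731 = 1.296981
Step 3: ln(1.296981) = 0.260039
Step 4: correction = 0.02705701 * 0.260039 = 0.007 V
E = -1.256 + 0.007 = -1.249 V

-1.249 V


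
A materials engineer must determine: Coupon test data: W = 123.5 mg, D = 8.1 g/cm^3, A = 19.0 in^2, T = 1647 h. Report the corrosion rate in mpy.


Apply the mpy weight-loss relation: CR = 534 * W / (D * A * T)
Numerator: 534 * 123.5 = 65949.0
Denominator: 8.1 * 19.0 * 1647 = 253473.3
CR = 65949.0 / 253473.3 = 0.26018 mpy

0.26018 mpy


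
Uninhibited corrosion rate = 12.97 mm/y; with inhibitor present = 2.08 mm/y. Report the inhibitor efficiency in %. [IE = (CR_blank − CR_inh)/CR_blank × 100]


Apply the inhibitor-efficiency definition: IE = (CR_blank − CR_inh)/CR_blank × 100
IE = (12.97 − 2.08) / 12.97 × 100
IE = 10.89 / 12.97 × 100 = 84.0 %

84.0 %


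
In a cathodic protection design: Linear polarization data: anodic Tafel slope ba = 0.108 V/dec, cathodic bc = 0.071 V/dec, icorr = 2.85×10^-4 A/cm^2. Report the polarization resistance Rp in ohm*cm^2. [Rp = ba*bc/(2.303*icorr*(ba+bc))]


Apply the Stern-Geary equation: Rp = ba*bc / (2.303*icorr*(ba+bc))
ba*bc = 0.108*0.071 = 0.007668
ba+bc = 0.179; 2.303*icorr*(ba+bc) = 2.303*2.85×10^-4*0.179 = 1.1748754×10^-4
Rp = 0.007668 / 1.1748754×10^-4 = 65.27 ohm*cm^2

65.27 ohm*cm^2


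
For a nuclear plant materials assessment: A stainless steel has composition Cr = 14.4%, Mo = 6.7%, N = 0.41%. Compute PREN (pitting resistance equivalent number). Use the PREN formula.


Apply the PREN formula: PREN = Cr + 3.3*Mo + 16*N
PREN = 14.4 + 3.3*6.7 + 16*0.41
PREN = 14.4 + 22.11 + 6.56 = 43.07

43.07


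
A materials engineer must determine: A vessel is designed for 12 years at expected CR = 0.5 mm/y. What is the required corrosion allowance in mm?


Corrosion allowance = CR × design life
CA = 0.5 * 12 = 6.0 mm

6.0 mm


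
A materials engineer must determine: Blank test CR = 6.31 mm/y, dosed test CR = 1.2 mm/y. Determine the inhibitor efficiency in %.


Apply the inhibitor-efficiency definition: IE = (CR_blank − CR_inh)/CR_blank × 100
IE = (6.31 − 1.2) / 6.31 × 100
IE = 5.11 / 6.31 × 100 = 81.0 %

81.0 %


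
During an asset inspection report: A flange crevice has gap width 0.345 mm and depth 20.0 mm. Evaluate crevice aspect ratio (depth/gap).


Aspect ratio = depth / gap
Ratio = 20.0 / 0.345 = 58.0

58.0


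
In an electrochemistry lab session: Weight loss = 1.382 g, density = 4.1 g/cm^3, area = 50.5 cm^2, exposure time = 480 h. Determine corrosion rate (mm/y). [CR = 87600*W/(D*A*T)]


Apply the mm/y weight-loss relation: CR = 87600 * W / (D * A * T)
Numerator: 87600 * 1.382 = 121063.2
Denominator: 4.1 * 50.5 * 480 = 99384.0
CR = 121063.2 / 99384.0 = 1.21814 mm/y

1.21814 mm/y


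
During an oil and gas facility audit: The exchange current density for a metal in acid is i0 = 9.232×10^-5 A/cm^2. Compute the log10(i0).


i0 = 9.232×10^-5 A/cm^2
log10(i0) = -4.035

-4.035


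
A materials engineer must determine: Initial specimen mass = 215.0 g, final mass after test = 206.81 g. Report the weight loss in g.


Weight loss = initial − final
WL = 215.0 − 206.81 = 8.19 g

8.19 g


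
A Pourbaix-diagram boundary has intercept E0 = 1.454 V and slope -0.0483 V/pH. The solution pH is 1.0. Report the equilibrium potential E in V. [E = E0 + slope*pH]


Apply the Pourbaix line equation: E = E0 + slope*pH
E = 1.454 + (-0.0483)*1.0 = 1.454 + (-0.0483) = 1.4057 V
Rounded to 3 decimal places: E = 1.406 V

1.406 V


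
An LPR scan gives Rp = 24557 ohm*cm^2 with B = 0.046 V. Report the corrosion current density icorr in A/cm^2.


Apply the Stern-Geary relation: icorr = B / Rp
icorr = 0.046 / 24557 = 1.873×10^-6 A/cm^2

1.873×10^-6 A/cm^2


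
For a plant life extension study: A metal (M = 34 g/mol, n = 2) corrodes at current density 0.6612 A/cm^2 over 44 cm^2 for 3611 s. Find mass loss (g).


Apply Faraday's law: m = i*A*t*M / (n*F)
Total charge passed Q = i*A*t = 0.6612*44*3611 = 105054.1008 C
m = Q*M/(n*F) = 105054.1008*34/(2*96485) = 18.5098 g

18.5098 g


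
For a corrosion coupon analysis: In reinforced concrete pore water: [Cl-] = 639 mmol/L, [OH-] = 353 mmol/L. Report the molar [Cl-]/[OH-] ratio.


Threshold parameter = [Cl-] / [OH-] (molar basis; both in mmol/L, so units cancel)
Ratio = 639 / 353 = 1.81

1.81


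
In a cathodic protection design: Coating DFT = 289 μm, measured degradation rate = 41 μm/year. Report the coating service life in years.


Service life = thickness / degradation rate
Life = 289 / 41 = 7.0 years

7.0 years


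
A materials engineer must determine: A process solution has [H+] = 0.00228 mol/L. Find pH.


pH = −log10[H+]
pH = −log10(0.00228) = 2.64

2.64


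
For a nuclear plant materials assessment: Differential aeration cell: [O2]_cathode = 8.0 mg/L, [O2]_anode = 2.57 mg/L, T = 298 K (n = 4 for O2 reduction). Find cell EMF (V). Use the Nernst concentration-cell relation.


Apply the Nernst concentration-cell relation: E = (RT/nF)*ln(C_cathode/C_anode)
RT/nF = 8.314*298/(4*96485) = 0.00641958 V
ln(8.0/2.57) = 1.13554
E = 0.00641958 * 1.13554 = 0.00729 V

0.00729 V


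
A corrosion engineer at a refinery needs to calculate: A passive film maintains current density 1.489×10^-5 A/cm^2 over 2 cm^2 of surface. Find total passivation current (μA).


I = i_pass * A, then convert A → μA (×10^6)
I = 1.489×10^-5 * 2 * 10^6 = 29.78 μA

29.78 μA


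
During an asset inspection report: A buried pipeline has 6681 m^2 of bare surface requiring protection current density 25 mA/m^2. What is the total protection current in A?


I = area * current density, then convert mA → A (÷1000)
I = 6681 * 25 / 1000 = 167.03 A

167.03 A


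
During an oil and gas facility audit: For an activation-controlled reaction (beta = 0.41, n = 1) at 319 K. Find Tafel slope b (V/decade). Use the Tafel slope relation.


Apply the Tafel slope relation: b = 2.303*R*T/(beta*n*F)
Numerator: 2.303 * 8.314 * 319 = 6107.94
Denominator: 0.41 * 1 * 96485 = 39558.85
b = 6107.94 / 39558.85 = 0.1544 V/decade

0.1544 V/decade


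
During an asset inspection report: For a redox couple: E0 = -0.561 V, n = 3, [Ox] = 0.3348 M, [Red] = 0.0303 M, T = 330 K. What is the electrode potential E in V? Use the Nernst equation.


Apply the Nernst equation: E = E0 + (RT/nF)*ln([Ox]/[Red])
Step 1: RT/nF = 8.314*330/(3*96485) = 0.00947857 V
Step 2: [Ox]/[Red] = 0.3348/0.0303 = 11.049505
Step 3: ln(11.049505) = 2.402386
Step 4: correction = 0.00947857 * 2.402386 = 0.023 V
E = -0.561 + 0.023 = -0.538 V

-0.538 V


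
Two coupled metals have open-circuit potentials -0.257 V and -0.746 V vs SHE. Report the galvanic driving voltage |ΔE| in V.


Driving voltage is the absolute potential difference.
|ΔE| = |-0.257 − (-0.746)| = 0.489 V

0.489 V


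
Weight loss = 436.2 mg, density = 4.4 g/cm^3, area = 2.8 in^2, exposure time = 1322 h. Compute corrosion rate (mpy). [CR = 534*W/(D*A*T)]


Apply the mpy weight-loss relation: CR = 534 * W / (D * A * T)
Numerator: 534 * 436.2 = 232930.8
Denominator: 4.4 * 2.8 * 1322 = 16287.04
CR = 232930.8 / 16287.04 = 14.3016 mpy

14.3016 mpy


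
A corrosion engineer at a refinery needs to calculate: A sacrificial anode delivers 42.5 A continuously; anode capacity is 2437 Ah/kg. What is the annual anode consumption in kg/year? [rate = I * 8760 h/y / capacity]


Annual consumption = current * hours per year / capacity
Rate = 42.5 * 8760 / 2437 = 152.8 kg/year

152.8 kg/year


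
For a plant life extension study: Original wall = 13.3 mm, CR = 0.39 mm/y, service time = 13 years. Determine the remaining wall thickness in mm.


Remaining wall = original − CR × time
t = 13.3 − 0.39*13 = 13.3 − 5.07 = 8.23 mm

8.23 mm


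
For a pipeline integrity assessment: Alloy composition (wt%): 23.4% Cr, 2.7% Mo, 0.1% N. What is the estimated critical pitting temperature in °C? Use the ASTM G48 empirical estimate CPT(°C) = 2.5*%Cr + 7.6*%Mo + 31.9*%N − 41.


Apply the ASTM G48 empirical CPT estimate: CPT(°C) = 2.5*%Cr + 7.6*%Mo + 31.9*%N − 41
2.5*23.4 = 58.5; 7.6*2.7 = 20.52; 31.9*0.1 = 3.19
CPT = 58.5 + 20.52 + 3.19 − 41 = 41.21 °C
Rounded to 0.1 °C: CPT ≈ 41.2 °C

41.2 °C


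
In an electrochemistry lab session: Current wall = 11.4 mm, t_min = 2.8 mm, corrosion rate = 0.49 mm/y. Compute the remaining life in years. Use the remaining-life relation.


Apply the remaining-life relation: RL = (t_current − t_min) / CR
RL = (11.4 − 2.8) / 0.49 = 8.6 / 0.49 = 17.6 years

17.6 years


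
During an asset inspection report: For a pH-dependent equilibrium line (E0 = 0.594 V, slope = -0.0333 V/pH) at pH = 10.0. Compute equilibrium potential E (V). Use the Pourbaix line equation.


Apply the Pourbaix line equation: E = E0 + slope*pH
E = 0.594 + (-0.0333)*10.0 = 0.594 + (-0.333) = 0.261 V
Rounded to 3 decimal places: E = 0.261 V

0.261 V


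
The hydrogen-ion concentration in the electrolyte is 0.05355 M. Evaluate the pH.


pH = −log10[H+]
pH = −log10(0.05355) = 1.27

1.27


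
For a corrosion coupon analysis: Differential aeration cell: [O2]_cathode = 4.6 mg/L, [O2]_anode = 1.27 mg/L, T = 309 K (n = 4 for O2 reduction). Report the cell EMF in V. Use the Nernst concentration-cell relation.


Apply the Nernst concentration-cell relation: E = (RT/nF)*ln(C_cathode/C_anode)
RT/nF = 8.314*309/(4*96485) = 0.00665654 V
ln(4.6/1.27) = 1.28704
E = 0.00665654 * 1.28704 = 0.00857 V

0.00857 V


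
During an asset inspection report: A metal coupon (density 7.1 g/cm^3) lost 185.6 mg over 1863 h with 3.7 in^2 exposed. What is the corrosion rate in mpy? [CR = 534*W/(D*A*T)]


Apply the mpy weight-loss relation: CR = 534 * W / (D * A * T)
Numerator: 534 * 185.6 = 99110.4
Denominator: 7.1 * 3.7 * 1863 = 48941.01
CR = 99110.4 / 48941.01 = 2.0251 mpy

2.0251 mpy


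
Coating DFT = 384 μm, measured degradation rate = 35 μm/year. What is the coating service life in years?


Service life = thickness / degradation rate
Life = 384 / 35 = 11.0 years

11.0 years


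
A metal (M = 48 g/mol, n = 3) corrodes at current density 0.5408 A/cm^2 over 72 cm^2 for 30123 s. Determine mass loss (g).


Apply Faraday's law: m = i*A*t*M / (n*F)
Total charge passed Q = i*A*t = 0.5408*72*30123 = 1172917.3248 C
m = Q*M/(n*F) = 1172917.3248*48/(3*96485) = 194.504 g

194.504 g


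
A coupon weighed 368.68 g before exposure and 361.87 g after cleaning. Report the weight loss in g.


Weight loss = initial − final
WL = 368.68 − 361.87 = 6.81 g

6.81 g


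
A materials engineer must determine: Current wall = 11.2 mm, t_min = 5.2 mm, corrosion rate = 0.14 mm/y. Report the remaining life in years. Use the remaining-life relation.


Apply the remaining-life relation: RL = (t_current − t_min) / CR
RL = (11.2 − 5.2) / 0.14 = 6.0 / 0.14 = 42.9 years

42.9 years


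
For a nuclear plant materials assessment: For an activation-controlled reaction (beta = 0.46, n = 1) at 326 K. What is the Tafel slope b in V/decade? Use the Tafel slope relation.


Apply the Tafel slope relation: b = 2.303*R*T/(beta*n*F)
Numerator: 2.303 * 8.314 * 326 = 6241.97
Denominator: 0.46 * 1 * 96485 = 44383.1
b = 6241.97 / 44383.1 = 0.141 V/decade

0.141 V/decade


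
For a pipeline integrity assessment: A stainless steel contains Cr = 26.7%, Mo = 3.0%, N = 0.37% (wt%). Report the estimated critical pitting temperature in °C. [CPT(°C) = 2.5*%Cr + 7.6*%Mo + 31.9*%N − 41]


Apply the ASTM G48 empirical CPT estimate: CPT(°C) = 2.5*%Cr + 7.6*%Mo + 31.9*%N − 41
2.5*26.7 = 66.75; 7.6*3.0 = 22.8; 31.9*0.37 = 11.803
CPT = 66.75 + 22.8 + 11.803 − 41 = 60.353 °C
Rounded to 0.1 °C: CPT ≈ 60.4 °C

60.4 °C


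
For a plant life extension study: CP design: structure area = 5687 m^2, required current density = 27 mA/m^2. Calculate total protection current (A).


I = area * current density, then convert mA → A (÷1000)
I = 5687 * 27 / 1000 = 153.55 A

153.55 A


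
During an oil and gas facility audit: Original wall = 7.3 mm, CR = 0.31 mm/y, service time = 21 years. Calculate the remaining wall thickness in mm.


Remaining wall = original − CR × time
t = 7.3 − 0.31*21 = 7.3 − 6.51 = 0.79 mm

0.79 mm


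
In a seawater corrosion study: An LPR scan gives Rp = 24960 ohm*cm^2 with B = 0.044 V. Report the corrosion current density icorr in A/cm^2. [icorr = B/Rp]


Apply the Stern-Geary relation: icorr = B / Rp
icorr = 0.044 / 24960 = 1.763×10^-6 A/cm^2

1.763×10^-6 A/cm^2


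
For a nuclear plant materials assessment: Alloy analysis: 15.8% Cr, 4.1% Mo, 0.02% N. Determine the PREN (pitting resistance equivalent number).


Apply the PREN formula: PREN = Cr + 3.3*Mo + 16*N
PREN = 15.8 + 3.3*4.1 + 16*0.02
PREN = 15.8 + 13.53 + 0.32 = 29.65

29.65


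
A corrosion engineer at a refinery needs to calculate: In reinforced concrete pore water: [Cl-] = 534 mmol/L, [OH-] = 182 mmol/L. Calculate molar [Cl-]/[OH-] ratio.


Threshold parameter = [Cl-] / [OH-] (molar basis; both in mmol/L, so units cancel)
Ratio = 534 / 182 = 2.93

2.93


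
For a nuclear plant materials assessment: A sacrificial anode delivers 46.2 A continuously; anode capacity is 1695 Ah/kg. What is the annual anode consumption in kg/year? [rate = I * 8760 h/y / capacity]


Annual consumption = current * hours per year / capacity
Rate = 46.2 * 8760 / 1695 = 238.8 kg/year

238.8 kg/year


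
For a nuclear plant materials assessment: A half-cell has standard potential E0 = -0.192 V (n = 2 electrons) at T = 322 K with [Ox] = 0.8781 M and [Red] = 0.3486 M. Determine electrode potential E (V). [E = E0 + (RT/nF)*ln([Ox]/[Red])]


Apply the Nernst equation: E = E0 + (RT/nF)*ln([Ox]/[Red])
Step 1: RT/nF = 8.314*322/(2*96485) = 0.01387318 V
Step 2: [Ox]/[Red] = 0.8781/0.3486 = 2.518933
Step 3: ln(2.518933) = 0.923835
Step 4: correction = 0.01387318 * 0.923835 = 0.0128 V
E = -0.192 + 0.0128 = -0.1792 V

-0.1792 V


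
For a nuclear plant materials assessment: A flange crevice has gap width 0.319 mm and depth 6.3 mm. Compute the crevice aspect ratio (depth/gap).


Aspect ratio = depth / gap
Ratio = 6.3 / 0.319 = 19.7

19.7


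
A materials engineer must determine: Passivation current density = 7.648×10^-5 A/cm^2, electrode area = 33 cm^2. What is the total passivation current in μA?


I = i_pass * A, then convert A → μA (×10^6)
I = 7.648×10^-5 * 33 * 10^6 = 2523.84 μA

2523.84 μA


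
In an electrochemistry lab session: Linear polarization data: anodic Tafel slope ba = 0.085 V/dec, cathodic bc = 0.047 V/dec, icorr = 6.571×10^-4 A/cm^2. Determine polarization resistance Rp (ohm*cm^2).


Apply the Stern-Geary equation: Rp = ba*bc / (2.303*icorr*(ba+bc))
ba*bc = 0.085*0.047 = 0.003995
ba+bc = 0.132; 2.303*icorr*(ba+bc) = 2.303*6.571×10^-4*0.132 = 1.9975577×10^-4
Rp = 0.003995 / 1.9975577×10^-4 = 20.0 ohm*cm^2

20.0 ohm*cm^2


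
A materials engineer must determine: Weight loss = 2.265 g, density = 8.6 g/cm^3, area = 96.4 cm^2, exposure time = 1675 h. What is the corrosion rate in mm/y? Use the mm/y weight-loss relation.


Apply the mm/y weight-loss relation: CR = 87600 * W / (D * A * T)
Numerator: 87600 * 2.265 = 198414.0
Denominator: 8.6 * 96.4 * 1675 = 1388642.0
CR = 198414.0 / 1388642.0 = 0.14288 mm/y

0.14288 mm/y


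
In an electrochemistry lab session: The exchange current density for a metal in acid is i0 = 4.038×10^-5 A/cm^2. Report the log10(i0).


i0 = 4.038×10^-5 A/cm^2
log10(i0) = -4.394

-4.394


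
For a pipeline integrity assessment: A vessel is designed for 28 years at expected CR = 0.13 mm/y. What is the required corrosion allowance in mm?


Corrosion allowance = CR × design life
CA = 0.13 * 28 = 3.64 mm

3.64 mm


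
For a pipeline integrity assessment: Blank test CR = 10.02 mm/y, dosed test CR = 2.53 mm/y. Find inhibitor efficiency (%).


Apply the inhibitor-efficiency definition: IE = (CR_blank − CR_inh)/CR_blank × 100
IE = (10.02 − 2.53) / 10.02 × 100
IE = 7.49 / 10.02 × 100 = 74.8 %

74.8 %


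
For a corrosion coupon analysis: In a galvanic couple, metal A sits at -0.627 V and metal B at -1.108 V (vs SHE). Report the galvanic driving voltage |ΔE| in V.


Driving voltage is the absolute potential difference.
|ΔE| = |-0.627 − (-1.108)| = 0.481 V

0.481 V


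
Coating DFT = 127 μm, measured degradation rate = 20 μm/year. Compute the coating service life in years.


Service life = thickness / degradation rate
Life = 127 / 20 = 6.4 years

6.4 years


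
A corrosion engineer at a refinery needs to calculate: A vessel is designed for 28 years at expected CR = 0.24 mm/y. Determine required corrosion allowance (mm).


Corrosion allowance = CR × design life
CA = 0.24 * 28 = 6.72 mm

6.72 mm


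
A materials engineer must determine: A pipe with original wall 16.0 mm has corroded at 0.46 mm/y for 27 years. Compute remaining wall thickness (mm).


Remaining wall = original − CR × time
t = 16.0 − 0.46*27 = 16.0 − 12.42 = 3.58 mm

3.58 mm


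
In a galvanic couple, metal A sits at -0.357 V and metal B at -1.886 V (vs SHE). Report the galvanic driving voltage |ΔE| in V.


Driving voltage is the absolute potential difference.
|ΔE| = |-0.357 − (-1.886)| = 1.529 V

1.529 V


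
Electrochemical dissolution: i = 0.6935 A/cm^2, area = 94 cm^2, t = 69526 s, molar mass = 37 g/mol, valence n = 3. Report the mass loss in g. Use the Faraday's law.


Apply Faraday's law: m = i*A*t*M / (n*F)
Total charge passed Q = i*A*t = 0.6935*94*69526 = 4532330.414 C
m = Q*M/(n*F) = 4532330.414*37/(3*96485) = 579.3516 g

579.3516 g


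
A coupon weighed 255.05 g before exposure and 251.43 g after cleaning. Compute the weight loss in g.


Weight loss = initial − final
WL = 255.05 − 251.43 = 3.62 g

3.62 g


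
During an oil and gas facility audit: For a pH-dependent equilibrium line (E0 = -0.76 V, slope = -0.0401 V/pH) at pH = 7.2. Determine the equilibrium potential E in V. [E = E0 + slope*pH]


Apply the Pourbaix line equation: E = E0 + slope*pH
E = -0.76 + (-0.0401)*7.2 = -0.76 + (-0.28872) = -1.04872 V
Rounded to 3 decimal places: E = -1.049 V

-1.049 V


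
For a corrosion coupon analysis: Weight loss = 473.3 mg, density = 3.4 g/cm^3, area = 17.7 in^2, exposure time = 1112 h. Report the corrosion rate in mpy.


Apply the mpy weight-loss relation: CR = 534 * W / (D * A * T)
Numerator: 534 * 473.3 = 252742.2
Denominator: 3.4 * 17.7 * 1112 = 66920.16
CR = 252742.2 / 66920.16 = 3.77677 mpy

3.77677 mpy


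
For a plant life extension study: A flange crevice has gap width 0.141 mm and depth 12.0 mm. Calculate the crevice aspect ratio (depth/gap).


Aspect ratio = depth / gap
Ratio = 12.0 / 0.141 = 85.1

85.1


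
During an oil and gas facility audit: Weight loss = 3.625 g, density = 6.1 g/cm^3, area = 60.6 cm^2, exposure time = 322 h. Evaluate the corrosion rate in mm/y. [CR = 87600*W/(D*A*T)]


Apply the mm/y weight-loss relation: CR = 87600 * W / (D * A * T)
Numerator: 87600 * 3.625 = 317550.0
Denominator: 6.1 * 60.6 * 322 = 119030.52
CR = 317550.0 / 119030.52 = 2.667803 mm/y

2.667803 mm/y


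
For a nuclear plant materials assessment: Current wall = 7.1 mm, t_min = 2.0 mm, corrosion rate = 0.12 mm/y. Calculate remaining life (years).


Apply the remaining-life relation: RL = (t_current − t_min) / CR
RL = (7.1 − 2.0) / 0.12 = 5.1 / 0.12 = 42.5 years

42.5 years


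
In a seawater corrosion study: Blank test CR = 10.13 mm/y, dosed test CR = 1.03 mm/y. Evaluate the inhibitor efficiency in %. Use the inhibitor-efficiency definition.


Apply the inhibitor-efficiency definition: IE = (CR_blank − CR_inh)/CR_blank × 100
IE = (10.13 − 1.03) / 10.13 × 100
IE = 9.1 / 10.13 × 100 = 89.8 %

89.8 %


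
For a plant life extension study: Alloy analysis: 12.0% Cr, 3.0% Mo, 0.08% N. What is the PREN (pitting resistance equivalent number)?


Apply the PREN formula: PREN = Cr + 3.3*Mo + 16*N
PREN = 12.0 + 3.3*3.0 + 16*0.08
PREN = 12.0 + 9.9 + 1.28 = 23.18

23.18


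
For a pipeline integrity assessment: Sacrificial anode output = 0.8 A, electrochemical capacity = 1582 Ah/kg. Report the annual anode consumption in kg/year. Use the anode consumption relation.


Annual consumption = current * hours per year / capacity
Rate = 0.8 * 8760 / 1582 = 4.4 kg/year

4.4 kg/year


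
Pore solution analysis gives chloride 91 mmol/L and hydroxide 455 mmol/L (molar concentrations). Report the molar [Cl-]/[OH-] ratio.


Threshold parameter = [Cl-] / [OH-] (molar basis; both in mmol/L, so units cancel)
Ratio = 91 / 455 = 0.2

0.2


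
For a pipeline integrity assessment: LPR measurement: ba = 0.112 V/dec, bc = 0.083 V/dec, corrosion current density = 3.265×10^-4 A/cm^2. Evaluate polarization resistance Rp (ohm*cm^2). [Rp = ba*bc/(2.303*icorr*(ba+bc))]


Apply the Stern-Geary equation: Rp = ba*bc / (2.303*icorr*(ba+bc))
ba*bc = 0.112*0.083 = 0.009296
ba+bc = 0.195; 2.303*icorr*(ba+bc) = 2.303*3.265×10^-4*0.195 = 1.4662625×10^-4
Rp = 0.009296 / 1.4662625×10^-4 = 63.4 ohm*cm^2

63.4 ohm*cm^2


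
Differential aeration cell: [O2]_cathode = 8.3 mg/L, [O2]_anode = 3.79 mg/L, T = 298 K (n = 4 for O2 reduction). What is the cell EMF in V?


Apply the Nernst concentration-cell relation: E = (RT/nF)*ln(C_cathode/C_anode)
RT/nF = 8.314*298/(4*96485) = 0.00641958 V
ln(8.3/3.79) = 0.78389
E = 0.00641958 * 0.78389 = 0.00503 V

0.00503 V


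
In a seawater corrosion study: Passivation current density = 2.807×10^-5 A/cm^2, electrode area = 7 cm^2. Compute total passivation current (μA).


I = i_pass * A, then convert A → μA (×10^6)
I = 2.807×10^-5 * 7 * 10^6 = 196.49 μA

196.49 μA


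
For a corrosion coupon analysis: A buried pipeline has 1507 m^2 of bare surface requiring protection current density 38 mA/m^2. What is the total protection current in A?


I = area * current density, then convert mA → A (÷1000)
I = 1507 * 38 / 1000 = 57.27 A

57.27 A


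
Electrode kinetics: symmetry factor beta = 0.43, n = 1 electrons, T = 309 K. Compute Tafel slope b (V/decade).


Apply the Tafel slope relation: b = 2.303*R*T/(beta*n*F)
Numerator: 2.303 * 8.314 * 309 = 5916.47
Denominator: 0.43 * 1 * 96485 = 41488.55
b = 5916.47 / 41488.55 = 0.1426 V/decade

0.1426 V/decade


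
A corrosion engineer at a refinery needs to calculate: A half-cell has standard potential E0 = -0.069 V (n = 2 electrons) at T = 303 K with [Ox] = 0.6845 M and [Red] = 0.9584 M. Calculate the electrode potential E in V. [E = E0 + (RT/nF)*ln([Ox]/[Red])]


Apply the Nernst equation: E = E0 + (RT/nF)*ln([Ox]/[Red])
Step 1: RT/nF = 8.314*303/(2*96485) = 0.01305458 V
Step 2: [Ox]/[Red] = 0.6845/0.9584 = 0.714211
Step 3: ln(0.714211) = -0.336577
Step 4: correction = 0.01305458 * -0.336577 = -0.0044 V
E = -0.069 + -0.0044 = -0.0734 V

-0.0734 V


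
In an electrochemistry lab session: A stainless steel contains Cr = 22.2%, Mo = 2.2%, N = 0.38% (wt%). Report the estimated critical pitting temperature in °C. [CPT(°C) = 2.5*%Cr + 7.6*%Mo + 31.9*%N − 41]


Apply the ASTM G48 empirical CPT estimate: CPT(°C) = 2.5*%Cr + 7.6*%Mo + 31.9*%N − 41
2.5*22.2 = 55.5; 7.6*2.2 = 16.72; 31.9*0.38 = 12.122
CPT = 55.5 + 16.72 + 12.122 − 41 = 43.342 °C
Rounded to 0.1 °C: CPT ≈ 43.3 °C

43.3 °C


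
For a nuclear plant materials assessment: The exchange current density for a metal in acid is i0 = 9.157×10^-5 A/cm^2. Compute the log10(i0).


i0 = 9.157×10^-5 A/cm^2
log10(i0) = -4.038

-4.038


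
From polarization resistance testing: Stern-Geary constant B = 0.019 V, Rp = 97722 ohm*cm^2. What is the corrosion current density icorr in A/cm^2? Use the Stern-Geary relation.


Apply the Stern-Geary relation: icorr = B / Rp
icorr = 0.019 / 97722 = 1.944×10^-7 A/cm^2

1.944×10^-7 A/cm^2


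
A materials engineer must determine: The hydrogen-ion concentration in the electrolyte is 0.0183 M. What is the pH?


pH = −log10[H+]
pH = −log10(0.0183) = 1.74

1.74


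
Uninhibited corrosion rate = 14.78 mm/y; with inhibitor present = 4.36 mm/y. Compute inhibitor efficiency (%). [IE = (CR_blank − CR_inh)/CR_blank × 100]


Apply the inhibitor-efficiency definition: IE = (CR_blank − CR_inh)/CR_blank × 100
IE = (14.78 − 4.36) / 14.78 × 100
IE = 10.42 / 14.78 × 100 = 70.5 %

70.5 %


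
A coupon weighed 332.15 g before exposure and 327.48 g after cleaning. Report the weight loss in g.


Weight loss = initial − final
WL = 332.15 − 327.48 = 4.67 g

4.67 g


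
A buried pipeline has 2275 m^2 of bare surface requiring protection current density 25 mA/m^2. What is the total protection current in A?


I = area * current density, then convert mA → A (÷1000)
I = 2275 * 25 / 1000 = 56.88 A

56.88 A


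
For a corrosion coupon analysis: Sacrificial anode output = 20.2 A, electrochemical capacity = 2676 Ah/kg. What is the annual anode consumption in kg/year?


Annual consumption = current * hours per year / capacity
Rate = 20.2 * 8760 / 2676 = 66.1 kg/year

66.1 kg/year


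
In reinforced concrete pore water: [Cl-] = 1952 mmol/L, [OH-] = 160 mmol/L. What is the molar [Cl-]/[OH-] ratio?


Threshold parameter = [Cl-] / [OH-] (molar basis; both in mmol/L, so units cancel)
Ratio = 1952 / 160 = 12.2

12.2


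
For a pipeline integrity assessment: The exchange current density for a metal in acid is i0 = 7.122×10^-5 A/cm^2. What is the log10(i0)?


i0 = 7.122×10^-5 A/cm^2
log10(i0) = -4.147

-4.147


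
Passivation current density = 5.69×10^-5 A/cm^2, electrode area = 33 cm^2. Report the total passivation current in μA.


I = i_pass * A, then convert A → μA (×10^6)
I = 5.69×10^-5 * 33 * 10^6 = 1877.7 μA

1877.7 μA


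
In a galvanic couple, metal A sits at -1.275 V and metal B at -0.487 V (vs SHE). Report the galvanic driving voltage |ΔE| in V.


Driving voltage is the absolute potential difference.
|ΔE| = |-1.275 − (-0.487)| = 0.788 V

0.788 V


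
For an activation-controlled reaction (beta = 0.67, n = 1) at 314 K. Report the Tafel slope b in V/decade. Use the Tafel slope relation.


Apply the Tafel slope relation: b = 2.303*R*T/(beta*n*F)
Numerator: 2.303 * 8.314 * 314 = 6012.2
Denominator: 0.67 * 1 * 96485 = 64644.95
b = 6012.2 / 64644.95 = 0.093 V/decade

0.093 V/decade


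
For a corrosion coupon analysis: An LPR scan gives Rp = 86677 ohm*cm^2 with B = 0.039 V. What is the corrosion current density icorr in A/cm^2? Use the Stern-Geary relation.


Apply the Stern-Geary relation: icorr = B / Rp
icorr = 0.039 / 86677 = 4.499×10^-7 A/cm^2

4.499×10^-7 A/cm^2


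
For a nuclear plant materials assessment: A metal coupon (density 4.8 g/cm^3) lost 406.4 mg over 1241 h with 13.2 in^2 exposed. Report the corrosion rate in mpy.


Apply the mpy weight-loss relation: CR = 534 * W / (D * A * T)
Numerator: 534 * 406.4 = 217017.6
Denominator: 4.8 * 13.2 * 1241 = 78629.76
CR = 217017.6 / 78629.76 = 2.75999 mpy

2.75999 mpy
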